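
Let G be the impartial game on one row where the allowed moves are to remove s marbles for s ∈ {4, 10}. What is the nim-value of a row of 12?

Compute g(0), g(1), … for moves {4, 10}:
g(0) = mex{} = 0
g(1) = mex{} = 0
g(2) = mex{} = 0
g(3) = mex{} = 0
g(4) = mex{0} = 1
g(5) = mex{0} = 1
g(6) = mex{0} = 1
g(7) = mex{0} = 1
g(8) = mex{1} = 0
g(9) = mex{1} = 0
g(10) = mex{0,1} = 2
g(11) = mex{0,1} = 2
g(12) = mex{0} = 1
So g(12) = 1.

1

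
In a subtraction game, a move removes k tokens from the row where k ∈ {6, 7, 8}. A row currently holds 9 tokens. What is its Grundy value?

Compute g(0), g(1), … for moves {6, 7, 8}:
g(0) = mex{} = 0
g(1) = mex{} = 0
g(2) = mex{} = 0
g(3) = mex{} = 0
g(4) = mex{} = 0
g(5) = mex{} = 0
g(6) = mex{0} = 1
g(7) = mex{0} = 1
g(8) = mex{0} = 1
g(9) = mex{0} = 1
So g(9) = 1.

1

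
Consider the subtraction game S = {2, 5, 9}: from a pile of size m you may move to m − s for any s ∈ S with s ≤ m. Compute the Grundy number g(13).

1

Build the Grundy sequence with g(k) = mex{g(k−s) : s ∈ {2, 5, 9}, s ≤ k}:
g(0) = mex{} = 0
g(1) = mex{} = 0
g(2) = mex{0} = 1
g(3) = mex{0} = 1
g(4) = mex{1} = 0
g(5) = mex{0,1} = 2
g(6) = mex{0} = 1
g(7) = mex{1,2} = 0
g(8) = mex{1} = 0
g(9) = mex{0} = 1
g(10) = mex{0,2} = 1
g(11) = mex{1} = 0
g(12) = mex{0,1} = 2
g(13) = mex{0} = 1
So g(13) = 1.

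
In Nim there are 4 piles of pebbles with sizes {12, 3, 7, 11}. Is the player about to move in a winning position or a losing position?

Compute the nim-sum pairwise:
12 ⊕ 3 = 15
15 ⊕ 7 = 8
8 ⊕ 11 = 3
The nim-sum is 3 ≠ 0, so this is an N-position: the player to move can win.

Winning position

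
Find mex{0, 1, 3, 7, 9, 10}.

The values 0, 1 are all present; 2 is the first non-negative integer missing from the set.

2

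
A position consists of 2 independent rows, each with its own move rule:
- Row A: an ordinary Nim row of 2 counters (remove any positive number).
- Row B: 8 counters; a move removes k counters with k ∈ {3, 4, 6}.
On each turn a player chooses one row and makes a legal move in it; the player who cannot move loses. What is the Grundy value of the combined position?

Row A is a plain Nim row of size 2, so its Grundy value is 2.
Build the Grundy sequence for row B with g(k) = mex{g(k−s) : s ∈ {3, 4, 6}, s ≤ k}:
k:     0  1  2  3  4  5  6  7  8
g(k):  0  0  0  1  1  1  2  2  2
So g(8) = 2.
The value of a disjunctive sum is the nim-sum of the parts.
Combined value = 2 ⊕ 2 = 0.

0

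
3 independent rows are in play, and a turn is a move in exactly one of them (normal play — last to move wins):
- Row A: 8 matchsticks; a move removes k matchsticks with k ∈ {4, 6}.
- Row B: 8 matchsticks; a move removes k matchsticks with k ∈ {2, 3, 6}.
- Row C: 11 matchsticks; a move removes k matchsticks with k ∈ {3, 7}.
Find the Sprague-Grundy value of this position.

0

Grundy values for row A (subtraction set {4, 6}):
g(0) = mex{} = 0
g(1) = mex{} = 0
g(2) = mex{} = 0
g(3) = mex{} = 0
g(4) = mex{0} = 1
g(5) = mex{0} = 1
g(6) = mex{0} = 1
g(7) = mex{0} = 1
g(8) = mex{0,1} = 2
So g(8) = 2.
Build the Grundy sequence for row B with g(k) = mex{g(k−s) : s ∈ {2, 3, 6}, s ≤ k}:
g(0) = mex{} = 0
g(1) = mex{} = 0
g(2) = mex{0} = 1
g(3) = mex{0} = 1
g(4) = mex{0,1} = 2
g(5) = mex{1} = 0
g(6) = mex{0,1,2} = 3
g(7) = mex{0,2} = 1
g(8) = mex{0,1,3} = 2
So g(8) = 2.
Grundy values for row C (subtraction set {3, 7}):
g(0) = mex{} = 0
g(1) = mex{} = 0
g(2) = mex{} = 0
g(3) = mex{0} = 1
g(4) = mex{0} = 1
g(5) = mex{0} = 1
g(6) = mex{1} = 0
g(7) = mex{0,1} = 2
g(8) = mex{0,1} = 2
g(9) = mex{0} = 1
g(10) = mex{1,2} = 0
g(11) = mex{1,2} = 0
So g(11) = 0.
The value of a disjunctive sum is the nim-sum of the parts.
Combined value = 2 XOR 2 XOR 0 = 0.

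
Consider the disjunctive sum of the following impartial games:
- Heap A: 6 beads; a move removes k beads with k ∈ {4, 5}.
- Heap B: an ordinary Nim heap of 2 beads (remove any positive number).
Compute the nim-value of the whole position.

Build the Grundy sequence for heap A with g(k) = mex{g(k−s) : s ∈ {4, 5}, s ≤ k}:
g(0) = mex{} = 0
g(1) = mex{} = 0
g(2) = mex{} = 0
g(3) = mex{} = 0
g(4) = mex{0} = 1
g(5) = mex{0} = 1
g(6) = mex{0} = 1
So g(6) = 1.
Heap B is a plain Nim heap of size 2, so its Grundy value is 2.
By the Sprague-Grundy theorem, the Grundy value of a sum of independent games is the XOR of the component values.
Combined value = 1 XOR 2 = 3.

3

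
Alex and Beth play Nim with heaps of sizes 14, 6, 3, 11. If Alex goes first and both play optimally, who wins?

Beth wins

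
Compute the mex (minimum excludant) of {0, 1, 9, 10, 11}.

The values 0, 1 are all present; 2 is the first non-negative integer missing from the set.

2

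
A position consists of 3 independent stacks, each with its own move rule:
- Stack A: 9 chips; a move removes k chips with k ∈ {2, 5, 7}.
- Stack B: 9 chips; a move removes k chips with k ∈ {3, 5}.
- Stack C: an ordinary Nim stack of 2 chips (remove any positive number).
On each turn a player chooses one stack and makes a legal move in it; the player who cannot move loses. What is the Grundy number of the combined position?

0

Build the Grundy sequence for stack A with g(k) = mex{g(k−s) : s ∈ {2, 5, 7}, s ≤ k}:
k:     0  1  2  3  4  5  6  7  8  9
g(k):  0  0  1  1  0  2  1  3  2  2
So g(9) = 2.
For stack B, compute g(0), g(1), … with moves {3, 5}:
g(0) = mex{} = 0
g(1) = mex{} = 0
g(2) = mex{} = 0
g(3) = mex{0} = 1
g(4) = mex{0} = 1
g(5) = mex{0} = 1
g(6) = mex{0,1} = 2
g(7) = mex{0,1} = 2
g(8) = mex{1} = 0
g(9) = mex{1,2} = 0
So g(9) = 0.
Stack C is a plain Nim stack of size 2, so its Grundy value is 2.
The value of a disjunctive sum is the nim-sum of the parts.
Combined value = 2 XOR 0 XOR 2 = 0.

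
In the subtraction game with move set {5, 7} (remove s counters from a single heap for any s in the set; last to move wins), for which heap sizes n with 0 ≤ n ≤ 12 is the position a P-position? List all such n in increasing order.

0, 1, 2, 3, 4, 12

Grundy values for subtraction set {5, 7}:
g(0) = mex{} = 0
g(1) = mex{} = 0
g(2) = mex{} = 0
g(3) = mex{} = 0
g(4) = mex{} = 0
g(5) = mex{0} = 1
g(6) = mex{0} = 1
g(7) = mex{0} = 1
g(8) = mex{0} = 1
g(9) = mex{0} = 1
g(10) = mex{0,1} = 2
g(11) = mex{0,1} = 2
g(12) = mex{1} = 0
The P-positions (g = 0) in 0..12 are 0, 1, 2, 3, 4, 12.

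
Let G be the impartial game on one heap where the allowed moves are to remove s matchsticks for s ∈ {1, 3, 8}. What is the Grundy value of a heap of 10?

2

Compute g(0), g(1), … for moves {1, 3, 8}:
k:     0  1  2  3  4  5  6  7  8  9 10
g(k):  0  1  0  1  0  1  0  1  2  3  2
So g(10) = 2.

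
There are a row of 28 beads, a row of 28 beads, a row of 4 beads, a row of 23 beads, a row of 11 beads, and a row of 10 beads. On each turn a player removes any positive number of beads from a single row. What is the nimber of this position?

In binary:
  11100  (28)
  11100  (28)
  00100  (4)
  10111  (23)
  01011  (11)
  01010  (10)
  -----
  10010  (18)

18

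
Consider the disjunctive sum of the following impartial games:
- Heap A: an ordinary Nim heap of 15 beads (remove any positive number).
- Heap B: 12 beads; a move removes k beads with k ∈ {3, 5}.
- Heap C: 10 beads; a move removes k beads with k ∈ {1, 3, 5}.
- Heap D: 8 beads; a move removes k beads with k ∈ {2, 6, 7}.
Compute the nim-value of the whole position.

12

Heap A is a plain Nim heap of size 15, so its Grundy value is 15.
For heap B, compute g(0), g(1), … with moves {3, 5}:
k:     0  1  2  3  4  5  6  7  8  9 10 11 12
g(k):  0  0  0  1  1  1  2  2  0  0  0  1  1
So g(12) = 1.
Grundy values for heap C (subtraction set {1, 3, 5}):
k:     0  1  2  3  4  5  6  7  8  9 10
g(k):  0  1  0  1  0  1  0  1  0  1  0
So g(10) = 0.
Grundy values for heap D (subtraction set {2, 6, 7}):
k:     0  1  2  3  4  5  6  7  8
g(k):  0  0  1  1  0  0  1  1  2
So g(8) = 2.
By the Sprague-Grundy theorem, the Grundy value of a sum of independent games is the XOR of the component values.
Combined value = 15 XOR 1 XOR 0 XOR 2 = 12.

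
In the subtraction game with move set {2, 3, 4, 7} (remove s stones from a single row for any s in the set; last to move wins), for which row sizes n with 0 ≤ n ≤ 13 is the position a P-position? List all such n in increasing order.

0, 1, 6, 11, 12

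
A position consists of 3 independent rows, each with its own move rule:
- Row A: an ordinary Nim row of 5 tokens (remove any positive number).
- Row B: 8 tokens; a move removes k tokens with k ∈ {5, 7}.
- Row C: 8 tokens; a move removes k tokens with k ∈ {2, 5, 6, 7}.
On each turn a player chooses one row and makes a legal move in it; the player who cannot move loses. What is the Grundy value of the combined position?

6

Row A is a plain Nim row of size 5, so its Grundy value is 5.
For row B, compute g(0), g(1), … with moves {5, 7}:
k:     0  1  2  3  4  5  6  7  8
g(k):  0  0  0  0  0  1  1  1  1
So g(8) = 1.
Grundy values for row C (subtraction set {2, 5, 6, 7}):
k:     0  1  2  3  4  5  6  7  8
g(k):  0  0  1  1  0  2  1  3  2
So g(8) = 2.
The value of a disjunctive sum is the nim-sum of the parts.
Combined value = 5 ⊕ 1 ⊕ 2 = 6.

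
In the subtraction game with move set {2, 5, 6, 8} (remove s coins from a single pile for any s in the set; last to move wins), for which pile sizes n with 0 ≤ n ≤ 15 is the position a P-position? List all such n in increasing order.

0, 1, 4, 11, 14, 15

Grundy values for subtraction set {2, 5, 6, 8}:
k:     0  1  2  3  4  5  6  7  8  9 10 11 12 13 14 15
g(k):  0  0  1  1  0  2  1  3  2  2  3  0  2  1  0  0
The P-positions (g = 0) in 0..15 are 0, 1, 4, 11, 14, 15.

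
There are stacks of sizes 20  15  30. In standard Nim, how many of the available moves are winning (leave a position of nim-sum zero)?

3

Write each in binary and XOR column by column:
  10100  (20)
  01111  (15)
  11110  (30)
  -----
  00101  (5)
The overall nim-sum is X = 5. A stack of size p has a winning move iff p XOR X < p (reduce it to p XOR X).
  20: 20 XOR 5 = 17 < 20 — winning move (to 17).
  15: 15 XOR 5 = 10 < 15 — winning move (to 10).
  30: 30 XOR 5 = 27 < 30 — winning move (to 27).
That gives 3 winning moves.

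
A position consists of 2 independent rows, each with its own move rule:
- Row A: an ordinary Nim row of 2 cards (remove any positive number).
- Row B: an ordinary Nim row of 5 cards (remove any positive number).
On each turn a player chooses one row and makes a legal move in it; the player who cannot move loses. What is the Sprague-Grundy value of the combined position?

7

Row A is a plain Nim row of size 2, so its Grundy value is 2.
Row B is a plain Nim row of size 5, so its Grundy value is 5.
By the Sprague-Grundy theorem, the Grundy value of a sum of independent games is the XOR of the component values.
Combined value = 2 XOR 5 = 7.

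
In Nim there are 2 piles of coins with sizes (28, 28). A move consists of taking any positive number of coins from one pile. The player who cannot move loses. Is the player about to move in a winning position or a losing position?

Bitwise XOR of the heap sizes:
  11100  (28)
  11100  (28)
  -----
  00000  (0)
The nim-sum is 0, so this is a P-position: the player to move is in a losing position under optimal play.

Losing position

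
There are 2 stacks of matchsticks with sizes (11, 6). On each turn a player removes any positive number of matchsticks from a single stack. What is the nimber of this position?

13

Bitwise XOR of the heap sizes:
  1011  (11)
  0110  (6)
  ----
  1101  (13)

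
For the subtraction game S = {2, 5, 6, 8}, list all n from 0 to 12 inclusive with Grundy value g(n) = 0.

Grundy values for subtraction set {2, 5, 6, 8}:
k:     0  1  2  3  4  5  6  7  8  9 10 11 12
g(k):  0  0  1  1  0  2  1  3  2  2  3  0  2
The P-positions (g = 0) in 0..12 are 0, 1, 4, 11.

0, 1, 4, 11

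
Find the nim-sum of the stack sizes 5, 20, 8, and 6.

31

Write each in binary and XOR column by column:
  00101  (5)
  10100  (20)
  01000  (8)
  00110  (6)
  -----
  11111  (31)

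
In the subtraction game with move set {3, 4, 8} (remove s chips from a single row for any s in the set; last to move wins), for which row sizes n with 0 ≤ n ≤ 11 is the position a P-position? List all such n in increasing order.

0, 1, 2, 7

Build the Grundy sequence with g(k) = mex{g(k−s) : s ∈ {3, 4, 8}, s ≤ k}:
k:     0  1  2  3  4  5  6  7  8  9 10 11
g(k):  0  0  0  1  1  1  2  0  2  3  1  3
The P-positions (g = 0) in 0..11 are 0, 1, 2, 7.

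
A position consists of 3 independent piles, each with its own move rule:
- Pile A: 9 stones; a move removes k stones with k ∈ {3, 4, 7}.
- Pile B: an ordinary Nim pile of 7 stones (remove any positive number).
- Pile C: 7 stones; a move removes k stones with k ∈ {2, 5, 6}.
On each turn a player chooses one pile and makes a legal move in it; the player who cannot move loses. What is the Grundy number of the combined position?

7

Grundy values for pile A (subtraction set {3, 4, 7}):
k:     0  1  2  3  4  5  6  7  8  9
g(k):  0  0  0  1  1  1  2  2  2  3
So g(9) = 3.
Pile B is a plain Nim pile of size 7, so its Grundy value is 7.
Build the Grundy sequence for pile C with g(k) = mex{g(k−s) : s ∈ {2, 5, 6}, s ≤ k}:
k:     0  1  2  3  4  5  6  7
g(k):  0  0  1  1  0  2  1  3
So g(7) = 3.
By the Sprague-Grundy theorem, the Grundy value of a sum of independent games is the XOR of the component values.
Combined value = 3 ⊕ 7 ⊕ 3 = 7.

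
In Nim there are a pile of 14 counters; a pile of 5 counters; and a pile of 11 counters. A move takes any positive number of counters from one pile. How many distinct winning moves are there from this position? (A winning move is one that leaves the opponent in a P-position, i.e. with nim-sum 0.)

Compute the nim-sum pairwise:
14 XOR 5 = 11
11 XOR 11 = 0
The nim-sum is already 0, so every move leaves a nonzero nim-sum — there are no winning moves.

0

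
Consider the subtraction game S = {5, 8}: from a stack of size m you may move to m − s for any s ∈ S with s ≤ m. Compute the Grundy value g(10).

2

Build the Grundy sequence with g(k) = mex{g(k−s) : s ∈ {5, 8}, s ≤ k}:
k:     0  1  2  3  4  5  6  7  8  9 10
g(k):  0  0  0  0  0  1  1  1  1  1  2
So g(10) = 2.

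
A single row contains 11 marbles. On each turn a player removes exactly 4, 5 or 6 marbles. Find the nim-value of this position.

Compute g(0), g(1), … for moves {4, 5, 6}:
g(0) = mex{} = 0
g(1) = mex{} = 0
g(2) = mex{} = 0
g(3) = mex{} = 0
g(4) = mex{0} = 1
g(5) = mex{0} = 1
g(6) = mex{0} = 1
g(7) = mex{0} = 1
g(8) = mex{0,1} = 2
g(9) = mex{0,1} = 2
g(10) = mex{1} = 0
g(11) = mex{1} = 0
So g(11) = 0.

0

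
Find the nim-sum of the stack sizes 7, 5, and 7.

Compute the nim-sum pairwise:
7 ⊕ 5 = 2
2 ⊕ 7 = 5

5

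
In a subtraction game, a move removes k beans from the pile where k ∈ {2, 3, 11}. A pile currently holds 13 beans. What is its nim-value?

2

Build the Grundy sequence with g(k) = mex{g(k−s) : s ∈ {2, 3, 11}, s ≤ k}:
k:     0  1  2  3  4  5  6  7  8  9 10 11 12 13
g(k):  0  0  1  1  2  0  0  1  1  2  0  3  1  2
So g(13) = 2.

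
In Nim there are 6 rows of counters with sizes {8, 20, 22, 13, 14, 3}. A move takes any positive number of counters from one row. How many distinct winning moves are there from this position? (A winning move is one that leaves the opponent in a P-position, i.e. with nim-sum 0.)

3

Nim-sum: 8 XOR 20 XOR 22 XOR 13 XOR 14 XOR 3 = 10.
The overall nim-sum is X = 10. A row of size p has a winning move iff p XOR X < p (reduce it to p XOR X).
  8: 8 XOR 10 = 2 < 8 — winning move (to 2).
  20: 20 XOR 10 = 30 ≥ 20 — no move.
  22: 22 XOR 10 = 28 ≥ 22 — no move.
  13: 13 XOR 10 = 7 < 13 — winning move (to 7).
  14: 14 XOR 10 = 4 < 14 — winning move (to 4).
  3: 3 XOR 10 = 9 ≥ 3 — no move.
That gives 3 winning moves.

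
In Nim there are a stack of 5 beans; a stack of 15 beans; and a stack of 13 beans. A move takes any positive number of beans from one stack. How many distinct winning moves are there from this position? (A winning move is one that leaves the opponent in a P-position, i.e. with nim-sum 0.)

3

Nim-sum: 5 XOR 15 XOR 13 = 7.
The overall nim-sum is X = 7. A stack of size p has a winning move iff p XOR X < p (reduce it to p XOR X).
  5: 5 XOR 7 = 2 < 5 — winning move (to 2).
  15: 15 XOR 7 = 8 < 15 — winning move (to 8).
  13: 13 XOR 7 = 10 < 13 — winning move (to 10).
That gives 3 winning moves.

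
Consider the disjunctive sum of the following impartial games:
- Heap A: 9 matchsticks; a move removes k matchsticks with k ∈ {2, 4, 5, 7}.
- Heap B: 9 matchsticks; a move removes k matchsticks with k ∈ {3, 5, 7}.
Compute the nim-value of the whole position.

Build the Grundy sequence for heap A with g(k) = mex{g(k−s) : s ∈ {2, 4, 5, 7}, s ≤ k}:
k:     0  1  2  3  4  5  6  7  8  9
g(k):  0  0  1  1  2  2  3  3  4  0
So g(9) = 0.
Build the Grundy sequence for heap B with g(k) = mex{g(k−s) : s ∈ {3, 5, 7}, s ≤ k}:
k:     0  1  2  3  4  5  6  7  8  9
g(k):  0  0  0  1  1  1  2  2  2  3
So g(9) = 3.
By the Sprague-Grundy theorem, the Grundy value of a sum of independent games is the XOR of the component values.
Combined value = 0 XOR 3 = 3.

3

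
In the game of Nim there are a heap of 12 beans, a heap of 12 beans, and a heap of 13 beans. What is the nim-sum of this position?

Nim-sum: 12 ⊕ 12 ⊕ 13 = 13.

13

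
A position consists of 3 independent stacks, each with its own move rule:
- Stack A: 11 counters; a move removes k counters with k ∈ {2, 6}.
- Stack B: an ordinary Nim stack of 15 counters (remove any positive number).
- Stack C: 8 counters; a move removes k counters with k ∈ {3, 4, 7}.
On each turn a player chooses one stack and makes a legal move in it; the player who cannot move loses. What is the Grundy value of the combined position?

For stack A, compute g(0), g(1), … with moves {2, 6}:
g(0) = mex{} = 0
g(1) = mex{} = 0
g(2) = mex{0} = 1
g(3) = mex{0} = 1
g(4) = mex{1} = 0
g(5) = mex{1} = 0
g(6) = mex{0} = 1
g(7) = mex{0} = 1
g(8) = mex{1} = 0
g(9) = mex{1} = 0
g(10) = mex{0} = 1
g(11) = mex{0} = 1
So g(11) = 1.
Stack B is a plain Nim stack of size 15, so its Grundy value is 15.
For stack C, compute g(0), g(1), … with moves {3, 4, 7}:
k:     0  1  2  3  4  5  6  7  8
g(k):  0  0  0  1  1  1  2  2  2
So g(8) = 2.
The value of a disjunctive sum is the nim-sum of the parts.
Combined value = 1 XOR 15 XOR 2 = 12.

12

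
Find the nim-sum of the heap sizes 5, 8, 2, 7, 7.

15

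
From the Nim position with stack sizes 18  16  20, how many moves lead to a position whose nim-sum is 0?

Nim-sum: 18 ⊕ 16 ⊕ 20 = 22.
The overall nim-sum is X = 22. A stack of size p has a winning move iff p XOR X < p (reduce it to p XOR X).
  18: 18 XOR 22 = 4 < 18 — winning move (to 4).
  16: 16 XOR 22 = 6 < 16 — winning move (to 6).
  20: 20 XOR 22 = 2 < 20 — winning move (to 2).
That gives 3 winning moves.

3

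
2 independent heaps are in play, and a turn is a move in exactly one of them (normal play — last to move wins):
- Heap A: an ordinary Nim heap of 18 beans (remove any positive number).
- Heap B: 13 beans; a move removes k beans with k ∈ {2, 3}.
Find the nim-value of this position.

Heap A is a plain Nim heap of size 18, so its Grundy value is 18.
Build the Grundy sequence for heap B with g(k) = mex{g(k−s) : s ∈ {2, 3}, s ≤ k}:
g(0) = mex{} = 0
g(1) = mex{} = 0
g(2) = mex{0} = 1
g(3) = mex{0} = 1
g(4) = mex{0,1} = 2
g(5) = mex{1} = 0
g(6) = mex{1,2} = 0
g(7) = mex{0,2} = 1
g(8) = mex{0} = 1
g(9) = mex{0,1} = 2
g(10) = mex{1} = 0
g(11) = mex{1,2} = 0
g(12) = mex{0,2} = 1
g(13) = mex{0} = 1
So g(13) = 1.
By the Sprague-Grundy theorem, the Grundy value of a sum of independent games is the XOR of the component values.
Combined value = 18 XOR 1 = 19.

19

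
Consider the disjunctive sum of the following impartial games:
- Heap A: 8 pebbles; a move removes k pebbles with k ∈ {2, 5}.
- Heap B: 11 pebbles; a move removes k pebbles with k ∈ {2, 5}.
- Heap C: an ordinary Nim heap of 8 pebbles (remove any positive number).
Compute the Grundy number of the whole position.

Grundy values for heap A (subtraction set {2, 5}):
g(0) = mex{} = 0
g(1) = mex{} = 0
g(2) = mex{0} = 1
g(3) = mex{0} = 1
g(4) = mex{1} = 0
g(5) = mex{0,1} = 2
g(6) = mex{0} = 1
g(7) = mex{1,2} = 0
g(8) = mex{1} = 0
So g(8) = 0.
Grundy values for heap B (subtraction set {2, 5}):
g(0) = mex{} = 0
g(1) = mex{} = 0
g(2) = mex{0} = 1
g(3) = mex{0} = 1
g(4) = mex{1} = 0
g(5) = mex{0,1} = 2
g(6) = mex{0} = 1
g(7) = mex{1,2} = 0
g(8) = mex{1} = 0
g(9) = mex{0} = 1
g(10) = mex{0,2} = 1
g(11) = mex{1} = 0
So g(11) = 0.
Heap C is a plain Nim heap of size 8, so its Grundy value is 8.
The value of a disjunctive sum is the nim-sum of the parts.
Combined value = 0 ⊕ 0 ⊕ 8 = 8.

8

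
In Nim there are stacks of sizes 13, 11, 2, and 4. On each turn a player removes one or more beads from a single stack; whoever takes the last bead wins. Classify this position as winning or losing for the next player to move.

Losing position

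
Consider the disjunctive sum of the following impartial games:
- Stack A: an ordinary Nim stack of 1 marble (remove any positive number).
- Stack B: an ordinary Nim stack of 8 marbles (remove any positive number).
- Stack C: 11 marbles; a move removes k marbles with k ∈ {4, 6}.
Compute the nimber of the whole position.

9

Stack A is a plain Nim stack of size 1, so its Grundy value is 1.
Stack B is a plain Nim stack of size 8, so its Grundy value is 8.
For stack C, compute g(0), g(1), … with moves {4, 6}:
g(0) = mex{} = 0
g(1) = mex{} = 0
g(2) = mex{} = 0
g(3) = mex{} = 0
g(4) = mex{0} = 1
g(5) = mex{0} = 1
g(6) = mex{0} = 1
g(7) = mex{0} = 1
g(8) = mex{0,1} = 2
g(9) = mex{0,1} = 2
g(10) = mex{1} = 0
g(11) = mex{1} = 0
So g(11) = 0.
By the Sprague-Grundy theorem, the Grundy value of a sum of independent games is the XOR of the component values.
Combined value = 1 XOR 8 XOR 0 = 9.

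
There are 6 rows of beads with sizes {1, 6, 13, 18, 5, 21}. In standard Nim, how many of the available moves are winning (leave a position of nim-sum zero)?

1

Nim-sum: 1 ⊕ 6 ⊕ 13 ⊕ 18 ⊕ 5 ⊕ 21 = 8.
The overall nim-sum is X = 8. A row of size p has a winning move iff p XOR X < p (reduce it to p XOR X).
  1: 1 XOR 8 = 9 ≥ 1 — no move.
  6: 6 XOR 8 = 14 ≥ 6 — no move.
  13: 13 XOR 8 = 5 < 13 — winning move (to 5).
  18: 18 XOR 8 = 26 ≥ 18 — no move.
  5: 5 XOR 8 = 13 ≥ 5 — no move.
  21: 21 XOR 8 = 29 ≥ 21 — no move.
That gives 1 winning move.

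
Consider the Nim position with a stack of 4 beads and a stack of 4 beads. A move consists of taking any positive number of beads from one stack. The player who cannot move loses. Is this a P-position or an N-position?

P-position

Nim-sum: 4 ^ 4 = 0.
The nim-sum is 0, so this is a P-position: the player to move is in a losing position under optimal play.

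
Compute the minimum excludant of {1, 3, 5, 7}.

0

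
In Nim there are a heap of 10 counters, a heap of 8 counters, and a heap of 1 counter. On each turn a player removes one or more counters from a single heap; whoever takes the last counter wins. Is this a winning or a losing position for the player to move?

Winning position

Nim-sum: 10 XOR 8 XOR 1 = 3.
The nim-sum is 3 ≠ 0, so this is an N-position: the player to move can win.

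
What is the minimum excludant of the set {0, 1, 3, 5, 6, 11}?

2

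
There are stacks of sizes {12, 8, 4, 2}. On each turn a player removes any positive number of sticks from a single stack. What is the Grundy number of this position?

2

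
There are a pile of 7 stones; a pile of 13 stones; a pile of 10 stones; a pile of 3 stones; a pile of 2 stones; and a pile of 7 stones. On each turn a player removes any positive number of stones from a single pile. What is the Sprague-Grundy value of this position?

6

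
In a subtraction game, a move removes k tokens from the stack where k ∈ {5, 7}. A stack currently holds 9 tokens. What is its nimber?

1

Grundy values for subtraction set {5, 7}:
g(0) = mex{} = 0
g(1) = mex{} = 0
g(2) = mex{} = 0
g(3) = mex{} = 0
g(4) = mex{} = 0
g(5) = mex{0} = 1
g(6) = mex{0} = 1
g(7) = mex{0} = 1
g(8) = mex{0} = 1
g(9) = mex{0} = 1
So g(9) = 1.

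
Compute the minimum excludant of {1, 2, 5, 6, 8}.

0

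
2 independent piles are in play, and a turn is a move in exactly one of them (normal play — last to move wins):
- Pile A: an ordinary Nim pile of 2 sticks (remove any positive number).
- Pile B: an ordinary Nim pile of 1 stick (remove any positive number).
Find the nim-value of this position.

Pile A is a plain Nim pile of size 2, so its Grundy value is 2.
Pile B is a plain Nim pile of size 1, so its Grundy value is 1.
By the Sprague-Grundy theorem, the Grundy value of a sum of independent games is the XOR of the component values.
Combined value = 2 XOR 1 = 3.

3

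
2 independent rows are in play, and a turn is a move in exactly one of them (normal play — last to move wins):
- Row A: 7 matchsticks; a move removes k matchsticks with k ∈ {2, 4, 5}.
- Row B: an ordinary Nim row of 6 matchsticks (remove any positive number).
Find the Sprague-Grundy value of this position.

6

Build the Grundy sequence for row A with g(k) = mex{g(k−s) : s ∈ {2, 4, 5}, s ≤ k}:
k:     0  1  2  3  4  5  6  7
g(k):  0  0  1  1  2  2  3  0
So g(7) = 0.
Row B is a plain Nim row of size 6, so its Grundy value is 6.
By the Sprague-Grundy theorem, the Grundy value of a sum of independent games is the XOR of the component values.
Combined value = 0 XOR 6 = 6.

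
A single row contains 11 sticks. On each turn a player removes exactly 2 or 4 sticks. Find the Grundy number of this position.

Build the Grundy sequence with g(k) = mex{g(k−s) : s ∈ {2, 4}, s ≤ k}:
g(0) = mex{} = 0
g(1) = mex{} = 0
g(2) = mex{0} = 1
g(3) = mex{0} = 1
g(4) = mex{0,1} = 2
g(5) = mex{0,1} = 2
g(6) = mex{1,2} = 0
g(7) = mex{1,2} = 0
g(8) = mex{0,2} = 1
g(9) = mex{0,2} = 1
g(10) = mex{0,1} = 2
g(11) = mex{0,1} = 2
So g(11) = 2.

2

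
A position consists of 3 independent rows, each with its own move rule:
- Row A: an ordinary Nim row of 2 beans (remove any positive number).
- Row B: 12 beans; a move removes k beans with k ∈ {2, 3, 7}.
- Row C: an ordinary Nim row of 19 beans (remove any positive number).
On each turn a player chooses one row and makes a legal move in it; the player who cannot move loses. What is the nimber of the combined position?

16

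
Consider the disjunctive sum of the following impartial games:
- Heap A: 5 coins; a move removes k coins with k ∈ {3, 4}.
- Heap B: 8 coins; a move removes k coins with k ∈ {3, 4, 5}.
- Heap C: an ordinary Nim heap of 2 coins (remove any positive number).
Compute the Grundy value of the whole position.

Grundy values for heap A (subtraction set {3, 4}):
k:     0  1  2  3  4  5
g(k):  0  0  0  1  1  1
So g(5) = 1.
Build the Grundy sequence for heap B with g(k) = mex{g(k−s) : s ∈ {3, 4, 5}, s ≤ k}:
k:     0  1  2  3  4  5  6  7  8
g(k):  0  0  0  1  1  1  2  2  0
So g(8) = 0.
Heap C is a plain Nim heap of size 2, so its Grundy value is 2.
The value of a disjunctive sum is the nim-sum of the parts.
Combined value = 1 ⊕ 0 ⊕ 2 = 3.

3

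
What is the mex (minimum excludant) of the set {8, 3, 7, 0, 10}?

1

0 is in the set but 1 is not, so the mex is 1.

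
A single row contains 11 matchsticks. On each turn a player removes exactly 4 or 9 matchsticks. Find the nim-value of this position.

2

Build the Grundy sequence with g(k) = mex{g(k−s) : s ∈ {4, 9}, s ≤ k}:
g(0) = mex{} = 0
g(1) = mex{} = 0
g(2) = mex{} = 0
g(3) = mex{} = 0
g(4) = mex{0} = 1
g(5) = mex{0} = 1
g(6) = mex{0} = 1
g(7) = mex{0} = 1
g(8) = mex{1} = 0
g(9) = mex{0,1} = 2
g(10) = mex{0,1} = 2
g(11) = mex{0,1} = 2
So g(11) = 2.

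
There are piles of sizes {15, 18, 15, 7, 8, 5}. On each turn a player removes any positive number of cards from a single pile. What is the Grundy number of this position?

24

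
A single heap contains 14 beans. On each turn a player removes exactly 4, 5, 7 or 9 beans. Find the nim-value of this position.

0

Grundy values for subtraction set {4, 5, 7, 9}:
g(0) = mex{} = 0
g(1) = mex{} = 0
g(2) = mex{} = 0
g(3) = mex{} = 0
g(4) = mex{0} = 1
g(5) = mex{0} = 1
g(6) = mex{0} = 1
g(7) = mex{0} = 1
g(8) = mex{0,1} = 2
g(9) = mex{0,1} = 2
g(10) = mex{0,1} = 2
g(11) = mex{0,1} = 2
g(12) = mex{0,1,2} = 3
g(13) = mex{1,2} = 0
g(14) = mex{1,2} = 0
So g(14) = 0.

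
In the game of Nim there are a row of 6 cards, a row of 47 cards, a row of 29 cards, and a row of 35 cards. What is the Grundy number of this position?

23

Nim-sum: 6 ⊕ 47 ⊕ 29 ⊕ 35 = 23.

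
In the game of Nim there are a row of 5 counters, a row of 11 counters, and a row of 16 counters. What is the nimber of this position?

30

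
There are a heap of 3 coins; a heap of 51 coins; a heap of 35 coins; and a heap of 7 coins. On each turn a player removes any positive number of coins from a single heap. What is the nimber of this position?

Nim-sum: 3 ^ 51 ^ 35 ^ 7 = 20.

20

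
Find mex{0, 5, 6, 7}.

1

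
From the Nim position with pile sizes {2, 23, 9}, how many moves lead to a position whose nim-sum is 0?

1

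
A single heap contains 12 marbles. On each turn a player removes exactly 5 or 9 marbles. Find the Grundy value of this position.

Grundy values for subtraction set {5, 9}:
g(0) = mex{} = 0
g(1) = mex{} = 0
g(2) = mex{} = 0
g(3) = mex{} = 0
g(4) = mex{} = 0
g(5) = mex{0} = 1
g(6) = mex{0} = 1
g(7) = mex{0} = 1
g(8) = mex{0} = 1
g(9) = mex{0} = 1
g(10) = mex{0,1} = 2
g(11) = mex{0,1} = 2
g(12) = mex{0,1} = 2
So g(12) = 2.

2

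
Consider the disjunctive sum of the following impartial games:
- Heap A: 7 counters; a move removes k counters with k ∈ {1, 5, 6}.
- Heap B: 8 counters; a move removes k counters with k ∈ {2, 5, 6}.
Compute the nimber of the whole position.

Build the Grundy sequence for heap A with g(k) = mex{g(k−s) : s ∈ {1, 5, 6}, s ≤ k}:
k:     0  1  2  3  4  5  6  7
g(k):  0  1  0  1  0  1  2  3
So g(7) = 3.
Build the Grundy sequence for heap B with g(k) = mex{g(k−s) : s ∈ {2, 5, 6}, s ≤ k}:
g(0) = mex{} = 0
g(1) = mex{} = 0
g(2) = mex{0} = 1
g(3) = mex{0} = 1
g(4) = mex{1} = 0
g(5) = mex{0,1} = 2
g(6) = mex{0} = 1
g(7) = mex{0,1,2} = 3
g(8) = mex{1} = 0
So g(8) = 0.
By the Sprague-Grundy theorem, the Grundy value of a sum of independent games is the XOR of the component values.
Combined value = 3 ⊕ 0 = 3.

3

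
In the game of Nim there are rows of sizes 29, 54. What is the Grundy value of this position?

43

Compute the nim-sum pairwise:
29 ^ 54 = 43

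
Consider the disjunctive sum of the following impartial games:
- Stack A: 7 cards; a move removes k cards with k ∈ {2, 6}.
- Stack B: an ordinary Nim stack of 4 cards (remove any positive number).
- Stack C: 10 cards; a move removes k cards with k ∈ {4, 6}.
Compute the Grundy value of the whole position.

5

For stack A, compute g(0), g(1), … with moves {2, 6}:
g(0) = mex{} = 0
g(1) = mex{} = 0
g(2) = mex{0} = 1
g(3) = mex{0} = 1
g(4) = mex{1} = 0
g(5) = mex{1} = 0
g(6) = mex{0} = 1
g(7) = mex{0} = 1
So g(7) = 1.
Stack B is a plain Nim stack of size 4, so its Grundy value is 4.
For stack C, compute g(0), g(1), … with moves {4, 6}:
g(0) = mex{} = 0
g(1) = mex{} = 0
g(2) = mex{} = 0
g(3) = mex{} = 0
g(4) = mex{0} = 1
g(5) = mex{0} = 1
g(6) = mex{0} = 1
g(7) = mex{0} = 1
g(8) = mex{0,1} = 2
g(9) = mex{0,1} = 2
g(10) = mex{1} = 0
So g(10) = 0.
The value of a disjunctive sum is the nim-sum of the parts.
Combined value = 1 XOR 4 XOR 0 = 5.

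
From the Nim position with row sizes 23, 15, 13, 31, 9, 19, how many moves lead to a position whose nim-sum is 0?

Bitwise XOR of the heap sizes:
  10111  (23)
  01111  (15)
  01101  (13)
  11111  (31)
  01001  (9)
  10011  (19)
  -----
  10000  (16)
The overall nim-sum is X = 16. A row of size p has a winning move iff p XOR X < p (reduce it to p XOR X).
  23: 23 XOR 16 = 7 < 23 — winning move (to 7).
  15: 15 XOR 16 = 31 ≥ 15 — no move.
  13: 13 XOR 16 = 29 ≥ 13 — no move.
  31: 31 XOR 16 = 15 < 31 — winning move (to 15).
  9: 9 XOR 16 = 25 ≥ 9 — no move.
  19: 19 XOR 16 = 3 < 19 — winning move (to 3).
That gives 3 winning moves.

3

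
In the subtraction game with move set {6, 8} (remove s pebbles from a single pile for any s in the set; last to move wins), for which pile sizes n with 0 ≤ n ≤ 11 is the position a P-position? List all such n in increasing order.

Build the Grundy sequence with g(k) = mex{g(k−s) : s ∈ {6, 8}, s ≤ k}:
g(0) = mex{} = 0
g(1) = mex{} = 0
g(2) = mex{} = 0
g(3) = mex{} = 0
g(4) = mex{} = 0
g(5) = mex{} = 0
g(6) = mex{0} = 1
g(7) = mex{0} = 1
g(8) = mex{0} = 1
g(9) = mex{0} = 1
g(10) = mex{0} = 1
g(11) = mex{0} = 1
The P-positions (g = 0) in 0..11 are 0, 1, 2, 3, 4, 5.

0, 1, 2, 3, 4, 5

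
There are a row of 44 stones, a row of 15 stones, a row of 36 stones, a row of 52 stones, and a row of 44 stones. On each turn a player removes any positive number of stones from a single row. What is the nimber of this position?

31

Nim-sum: 44 ^ 15 ^ 36 ^ 52 ^ 44 = 31.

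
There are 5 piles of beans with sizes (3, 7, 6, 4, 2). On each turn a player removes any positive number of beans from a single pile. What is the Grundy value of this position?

Nim-sum: 3 XOR 7 XOR 6 XOR 4 XOR 2 = 4.

4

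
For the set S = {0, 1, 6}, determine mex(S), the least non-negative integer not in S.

The values 0, 1 are all present; 2 is the first non-negative integer missing from the set.

2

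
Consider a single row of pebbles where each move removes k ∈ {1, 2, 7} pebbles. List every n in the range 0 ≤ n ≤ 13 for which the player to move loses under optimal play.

0, 3, 6, 9, 12

Compute g(0), g(1), … for moves {1, 2, 7}:
k:     0  1  2  3  4  5  6  7  8  9 10 11 12 13
g(k):  0  1  2  0  1  2  0  1  2  0  1  2  0  1
The P-positions (g = 0) in 0..13 are 0, 3, 6, 9, 12.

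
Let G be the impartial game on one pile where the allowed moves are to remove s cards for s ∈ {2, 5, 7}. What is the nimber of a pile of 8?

2

Build the Grundy sequence with g(k) = mex{g(k−s) : s ∈ {2, 5, 7}, s ≤ k}:
k:     0  1  2  3  4  5  6  7  8
g(k):  0  0  1  1  0  2  1  3  2
So g(8) = 2.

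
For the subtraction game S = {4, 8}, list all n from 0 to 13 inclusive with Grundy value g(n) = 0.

Compute g(0), g(1), … for moves {4, 8}:
k:     0  1  2  3  4  5  6  7  8  9 10 11 12 13
g(k):  0  0  0  0  1  1  1  1  2  2  2  2  0  0
The P-positions (g = 0) in 0..13 are 0, 1, 2, 3, 12, 13.

0, 1, 2, 3, 12, 13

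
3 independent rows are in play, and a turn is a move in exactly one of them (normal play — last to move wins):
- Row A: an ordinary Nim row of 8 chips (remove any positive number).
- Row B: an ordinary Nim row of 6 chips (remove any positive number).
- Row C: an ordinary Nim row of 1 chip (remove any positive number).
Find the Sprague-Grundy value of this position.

Row A is a plain Nim row of size 8, so its Grundy value is 8.
Row B is a plain Nim row of size 6, so its Grundy value is 6.
Row C is a plain Nim row of size 1, so its Grundy value is 1.
The value of a disjunctive sum is the nim-sum of the parts.
Combined value = 8 XOR 6 XOR 1 = 15.

15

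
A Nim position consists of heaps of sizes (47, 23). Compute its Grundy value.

56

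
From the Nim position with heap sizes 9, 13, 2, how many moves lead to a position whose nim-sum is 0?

Nim-sum: 9 ⊕ 13 ⊕ 2 = 6.
The overall nim-sum is X = 6. A heap of size p has a winning move iff p XOR X < p (reduce it to p XOR X).
  9: 9 XOR 6 = 15 ≥ 9 — no move.
  13: 13 XOR 6 = 11 < 13 — winning move (to 11).
  2: 2 XOR 6 = 4 ≥ 2 — no move.
That gives 1 winning move.

1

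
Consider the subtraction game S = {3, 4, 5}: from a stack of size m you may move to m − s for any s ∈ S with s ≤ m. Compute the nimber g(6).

2

Grundy values for subtraction set {3, 4, 5}:
g(0) = mex{} = 0
g(1) = mex{} = 0
g(2) = mex{} = 0
g(3) = mex{0} = 1
g(4) = mex{0} = 1
g(5) = mex{0} = 1
g(6) = mex{0,1} = 2
So g(6) = 2.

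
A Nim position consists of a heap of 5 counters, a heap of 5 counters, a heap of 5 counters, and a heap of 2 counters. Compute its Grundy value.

Compute the nim-sum pairwise:
5 ⊕ 5 = 0
0 ⊕ 5 = 5
5 ⊕ 2 = 7

7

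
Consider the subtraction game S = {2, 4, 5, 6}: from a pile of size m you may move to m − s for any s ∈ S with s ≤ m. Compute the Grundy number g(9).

0

Build the Grundy sequence with g(k) = mex{g(k−s) : s ∈ {2, 4, 5, 6}, s ≤ k}:
k:     0  1  2  3  4  5  6  7  8  9
g(k):  0  0  1  1  2  2  3  3  0  0
So g(9) = 0.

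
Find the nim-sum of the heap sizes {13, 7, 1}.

11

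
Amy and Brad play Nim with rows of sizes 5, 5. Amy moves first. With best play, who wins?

In binary:
  101  (5)
  101  (5)
  ---
  000  (0)
The nim-sum is 0, so this is a P-position: the player to move is in a losing position under optimal play; Amy is about to move from it and so loses — Brad wins.

Brad wins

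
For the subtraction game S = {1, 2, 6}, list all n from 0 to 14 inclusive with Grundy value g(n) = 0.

0, 3, 7, 10, 14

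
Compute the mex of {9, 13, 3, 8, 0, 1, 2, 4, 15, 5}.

6

The values 0, 1, 2, 3, 4, 5 are all present; 6 is the first non-negative integer missing from the set.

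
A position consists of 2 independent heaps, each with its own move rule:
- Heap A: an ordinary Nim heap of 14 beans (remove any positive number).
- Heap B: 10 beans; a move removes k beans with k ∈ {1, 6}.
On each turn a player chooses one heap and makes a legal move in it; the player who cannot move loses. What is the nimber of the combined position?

Heap A is a plain Nim heap of size 14, so its Grundy value is 14.
Build the Grundy sequence for heap B with g(k) = mex{g(k−s) : s ∈ {1, 6}, s ≤ k}:
g(0) = mex{} = 0
g(1) = mex{0} = 1
g(2) = mex{1} = 0
g(3) = mex{0} = 1
g(4) = mex{1} = 0
g(5) = mex{0} = 1
g(6) = mex{0,1} = 2
g(7) = mex{1,2} = 0
g(8) = mex{0} = 1
g(9) = mex{1} = 0
g(10) = mex{0} = 1
So g(10) = 1.
By the Sprague-Grundy theorem, the Grundy value of a sum of independent games is the XOR of the component values.
Combined value = 14 XOR 1 = 15.

15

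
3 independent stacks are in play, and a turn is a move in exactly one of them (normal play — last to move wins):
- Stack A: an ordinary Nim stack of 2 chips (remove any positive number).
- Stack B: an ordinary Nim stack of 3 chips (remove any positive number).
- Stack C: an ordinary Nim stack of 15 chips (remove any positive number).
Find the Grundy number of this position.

14

Stack A is a plain Nim stack of size 2, so its Grundy value is 2.
Stack B is a plain Nim stack of size 3, so its Grundy value is 3.
Stack C is a plain Nim stack of size 15, so its Grundy value is 15.
The value of a disjunctive sum is the nim-sum of the parts.
Combined value = 2 XOR 3 XOR 15 = 14.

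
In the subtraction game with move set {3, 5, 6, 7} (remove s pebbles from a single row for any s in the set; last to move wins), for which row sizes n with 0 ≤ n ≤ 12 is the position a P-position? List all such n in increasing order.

0, 1, 2, 10, 11, 12

Compute g(0), g(1), … for moves {3, 5, 6, 7}:
k:     0  1  2  3  4  5  6  7  8  9 10 11 12
g(k):  0  0  0  1  1  1  2  2  2  3  0  0  0
The P-positions (g = 0) in 0..12 are 0, 1, 2, 10, 11, 12.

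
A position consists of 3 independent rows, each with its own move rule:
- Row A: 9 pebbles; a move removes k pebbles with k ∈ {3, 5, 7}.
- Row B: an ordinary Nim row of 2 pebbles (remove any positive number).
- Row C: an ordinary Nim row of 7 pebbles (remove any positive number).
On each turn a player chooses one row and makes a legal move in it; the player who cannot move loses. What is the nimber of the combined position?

Grundy values for row A (subtraction set {3, 5, 7}):
g(0) = mex{} = 0
g(1) = mex{} = 0
g(2) = mex{} = 0
g(3) = mex{0} = 1
g(4) = mex{0} = 1
g(5) = mex{0} = 1
g(6) = mex{0,1} = 2
g(7) = mex{0,1} = 2
g(8) = mex{0,1} = 2
g(9) = mex{0,1,2} = 3
So g(9) = 3.
Row B is a plain Nim row of size 2, so its Grundy value is 2.
Row C is a plain Nim row of size 7, so its Grundy value is 7.
The value of a disjunctive sum is the nim-sum of the parts.
Combined value = 3 XOR 2 XOR 7 = 6.

6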